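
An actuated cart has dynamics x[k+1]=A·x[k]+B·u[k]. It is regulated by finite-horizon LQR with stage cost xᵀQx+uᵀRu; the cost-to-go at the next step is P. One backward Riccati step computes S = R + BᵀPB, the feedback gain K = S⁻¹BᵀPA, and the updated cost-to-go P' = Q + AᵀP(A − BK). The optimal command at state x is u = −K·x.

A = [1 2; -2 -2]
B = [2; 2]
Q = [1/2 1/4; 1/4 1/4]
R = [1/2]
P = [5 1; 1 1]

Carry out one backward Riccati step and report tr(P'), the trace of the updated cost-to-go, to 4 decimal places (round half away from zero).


13.3808

BᵀP = [12.0000 4.0000]
S = R + BᵀPB = [1/2] + [32.0000] = [32.5000]
BᵀPA = [4.0000 16.0000]
K = S⁻¹·BᵀPA = [0.1231 0.4923]
A−BK = [0.7538 1.0154; -2.2462 -2.9846]
AᵀP(A−BK) = [4.5077 6.0308; 6.0308 8.1231]
P' = Q + AᵀP(A−BK) = [5.0077 6.2808; 6.2808 8.3731]
tr(P') = 13.3808


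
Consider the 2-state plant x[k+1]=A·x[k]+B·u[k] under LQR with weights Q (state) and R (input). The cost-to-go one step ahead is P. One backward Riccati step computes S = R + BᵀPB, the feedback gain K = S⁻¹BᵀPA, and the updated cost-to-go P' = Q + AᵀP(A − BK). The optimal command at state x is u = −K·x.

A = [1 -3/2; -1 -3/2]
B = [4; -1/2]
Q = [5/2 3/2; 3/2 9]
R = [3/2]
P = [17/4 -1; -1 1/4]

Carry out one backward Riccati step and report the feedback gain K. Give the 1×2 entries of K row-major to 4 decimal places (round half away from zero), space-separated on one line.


BᵀP = [17.5000 -4.1250]
S = R + BᵀPB = [3/2] + [72.0625] = [73.5625]
BᵀPA = [21.6250 -20.0625]
K = S⁻¹·BᵀPA = [0.2940 -0.2727]
A−BK = [-0.1759 -0.4091; -0.8530 -1.6364]
AᵀP(A−BK) = [0.1429 -0.1023; -0.1023 0.1534]
P' = Q + AᵀP(A−BK) = [2.6429 1.3977; 1.3977 9.1534]
tr(P') = 11.7964

0.2940 -0.2727


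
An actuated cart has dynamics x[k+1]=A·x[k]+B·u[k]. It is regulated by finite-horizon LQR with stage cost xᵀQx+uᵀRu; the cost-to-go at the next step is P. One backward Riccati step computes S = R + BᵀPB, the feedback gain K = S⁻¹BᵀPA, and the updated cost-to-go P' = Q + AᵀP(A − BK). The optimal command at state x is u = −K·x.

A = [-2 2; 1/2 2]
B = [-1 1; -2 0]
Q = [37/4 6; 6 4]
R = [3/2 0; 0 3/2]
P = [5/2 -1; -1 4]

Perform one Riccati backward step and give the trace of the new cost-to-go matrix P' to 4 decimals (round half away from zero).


20.3794

BᵀP = [-0.5000 -7.0000; 2.5000 -1.0000]
S = R + BᵀPB = [3/2 0; 0 3/2] + [14.5000 -0.5000; -0.5000 2.5000] = [16.0000 -0.5000; -0.5000 4.0000]
BᵀPA = [-2.5000 -15.0000; -5.5000 3.0000]
K = S⁻¹·BᵀPA = [-0.2000 -0.9176; -1.4000 0.6353]
A−BK = [-0.8000 0.4471; 0.1000 0.1647]
AᵀP(A−BK) = [4.8000 -1.8000; -1.8000 2.3294]
P' = Q + AᵀP(A−BK) = [14.0500 4.2000; 4.2000 6.3294]
tr(P') = 20.3794


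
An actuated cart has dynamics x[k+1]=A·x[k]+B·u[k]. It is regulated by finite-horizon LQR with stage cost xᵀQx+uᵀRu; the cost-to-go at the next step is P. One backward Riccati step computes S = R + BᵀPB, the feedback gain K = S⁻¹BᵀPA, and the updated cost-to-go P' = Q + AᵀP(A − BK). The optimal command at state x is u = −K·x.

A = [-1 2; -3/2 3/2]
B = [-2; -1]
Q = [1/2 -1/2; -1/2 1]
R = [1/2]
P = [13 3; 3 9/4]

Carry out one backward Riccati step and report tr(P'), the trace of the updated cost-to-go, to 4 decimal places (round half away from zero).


BᵀP = [-29.0000 -8.2500]
S = R + BᵀPB = [1/2] + [66.2500] = [66.7500]
BᵀPA = [41.3750 -70.3750]
K = S⁻¹·BᵀPA = [0.6199 -1.0543]
A−BK = [0.2397 -0.1086; -0.8801 0.4457]
AᵀP(A−BK) = [1.4162 -0.9405; -0.9405 0.8656]
P' = Q + AᵀP(A−BK) = [1.9162 -1.4405; -1.4405 1.8656]
tr(P') = 3.7818

3.7818


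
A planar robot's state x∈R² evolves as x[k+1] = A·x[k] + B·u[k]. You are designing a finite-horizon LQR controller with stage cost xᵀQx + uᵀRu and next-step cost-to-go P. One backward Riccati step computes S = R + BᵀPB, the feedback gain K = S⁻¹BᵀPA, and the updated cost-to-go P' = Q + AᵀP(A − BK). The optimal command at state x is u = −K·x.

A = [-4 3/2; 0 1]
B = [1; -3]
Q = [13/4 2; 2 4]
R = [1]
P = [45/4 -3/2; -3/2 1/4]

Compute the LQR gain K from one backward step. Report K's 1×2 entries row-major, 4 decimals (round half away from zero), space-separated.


BᵀP = [15.7500 -2.2500]
S = R + BᵀPB = [1] + [22.5000] = [23.5000]
BᵀPA = [-63.0000 21.3750]
K = S⁻¹·BᵀPA = [-2.6809 0.9096]
A−BK = [-1.3191 0.5904; -8.0426 3.7287]
AᵀP(A−BK) = [11.1064 -4.1968; -4.1968 1.6203]
P' = Q + AᵀP(A−BK) = [14.3564 -2.1968; -2.1968 5.6203]
tr(P') = 19.9767

-2.6809 0.9096


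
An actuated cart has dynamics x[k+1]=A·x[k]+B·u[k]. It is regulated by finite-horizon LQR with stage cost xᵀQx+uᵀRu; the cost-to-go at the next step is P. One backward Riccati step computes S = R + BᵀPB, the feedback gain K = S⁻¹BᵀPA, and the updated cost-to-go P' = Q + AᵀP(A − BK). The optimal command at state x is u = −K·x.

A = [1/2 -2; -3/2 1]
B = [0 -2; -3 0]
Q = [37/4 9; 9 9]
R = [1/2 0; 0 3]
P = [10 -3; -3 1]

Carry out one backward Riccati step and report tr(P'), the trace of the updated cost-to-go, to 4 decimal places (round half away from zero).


20.7899

BᵀP = [9.0000 -3.0000; -20.0000 6.0000]
S = R + BᵀPB = [1/2 0; 0 3] + [9.0000 -18.0000; -18.0000 40.0000] = [9.5000 -18.0000; -18.0000 43.0000]
BᵀPA = [9.0000 -21.0000; -19.0000 46.0000]
K = S⁻¹·BᵀPA = [0.5325 -0.8876; -0.2189 0.6982]
A−BK = [0.0621 -0.6036; 0.0976 -1.6627]
AᵀP(A−BK) = [0.2973 -0.7456; -0.7456 2.2426]
P' = Q + AᵀP(A−BK) = [9.5473 8.2544; 8.2544 11.2426]
tr(P') = 20.7899


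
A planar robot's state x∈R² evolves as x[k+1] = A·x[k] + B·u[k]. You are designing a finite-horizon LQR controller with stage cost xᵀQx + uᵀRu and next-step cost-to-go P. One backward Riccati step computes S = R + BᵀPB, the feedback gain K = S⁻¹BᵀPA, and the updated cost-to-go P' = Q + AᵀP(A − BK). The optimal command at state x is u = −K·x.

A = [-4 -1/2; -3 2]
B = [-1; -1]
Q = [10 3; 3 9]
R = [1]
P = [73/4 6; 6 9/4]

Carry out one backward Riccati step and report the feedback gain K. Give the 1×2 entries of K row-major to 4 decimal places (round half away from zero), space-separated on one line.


3.6343 -0.1306

BᵀP = [-24.2500 -8.2500]
S = R + BᵀPB = [1] + [32.5000] = [33.5000]
BᵀPA = [121.7500 -4.3750]
K = S⁻¹·BᵀPA = [3.6343 -0.1306]
A−BK = [-0.3657 -0.6306; 0.6343 1.8694]
AᵀP(A−BK) = [13.7705 -0.0998; -0.0998 0.9911]
P' = Q + AᵀP(A−BK) = [23.7705 2.9002; 2.9002 9.9911]
tr(P') = 33.7617


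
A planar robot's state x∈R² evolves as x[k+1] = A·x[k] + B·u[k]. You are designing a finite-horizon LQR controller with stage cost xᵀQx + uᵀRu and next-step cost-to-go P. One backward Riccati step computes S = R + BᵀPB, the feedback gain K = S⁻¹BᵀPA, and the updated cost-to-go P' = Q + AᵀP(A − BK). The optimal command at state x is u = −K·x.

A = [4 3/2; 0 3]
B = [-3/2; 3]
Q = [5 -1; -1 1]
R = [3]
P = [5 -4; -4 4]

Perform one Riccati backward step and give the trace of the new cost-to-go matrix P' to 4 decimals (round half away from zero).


19.6087

BᵀP = [-19.5000 18.0000]
S = R + BᵀPB = [3] + [83.2500] = [86.2500]
BᵀPA = [-78.0000 24.7500]
K = S⁻¹·BᵀPA = [-0.9043 0.2870]
A−BK = [2.6435 1.9304; 2.7130 2.1391]
AᵀP(A−BK) = [9.4609 4.3826; 4.3826 4.1478]
P' = Q + AᵀP(A−BK) = [14.4609 3.3826; 3.3826 5.1478]
tr(P') = 19.6087


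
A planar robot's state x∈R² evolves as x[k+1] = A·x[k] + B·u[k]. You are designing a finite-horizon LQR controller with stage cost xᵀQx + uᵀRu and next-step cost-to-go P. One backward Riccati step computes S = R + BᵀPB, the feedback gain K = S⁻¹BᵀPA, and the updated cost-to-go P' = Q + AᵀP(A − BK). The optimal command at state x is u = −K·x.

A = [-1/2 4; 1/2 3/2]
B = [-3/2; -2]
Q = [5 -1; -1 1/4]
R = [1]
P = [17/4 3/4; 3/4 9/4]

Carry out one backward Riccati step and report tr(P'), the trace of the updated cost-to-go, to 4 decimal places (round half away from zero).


22.2240

BᵀP = [-7.8750 -5.6250]
S = R + BᵀPB = [1] + [23.0625] = [24.0625]
BᵀPA = [1.1250 -39.9375]
K = S⁻¹·BᵀPA = [0.0468 -1.6597]
A−BK = [-0.4299 1.5104; 0.5935 -1.8195]
AᵀP(A−BK) = [1.1974 -4.0078; -4.0078 15.7766]
P' = Q + AᵀP(A−BK) = [6.1974 -5.0078; -5.0078 16.0266]
tr(P') = 22.2240


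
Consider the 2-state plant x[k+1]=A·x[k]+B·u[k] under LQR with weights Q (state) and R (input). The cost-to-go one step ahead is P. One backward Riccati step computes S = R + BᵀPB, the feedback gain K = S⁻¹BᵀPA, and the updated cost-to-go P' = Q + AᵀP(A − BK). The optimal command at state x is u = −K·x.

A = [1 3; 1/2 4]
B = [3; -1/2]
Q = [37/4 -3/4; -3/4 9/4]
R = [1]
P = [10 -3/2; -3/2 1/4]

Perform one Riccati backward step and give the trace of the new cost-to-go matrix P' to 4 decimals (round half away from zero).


BᵀP = [30.7500 -4.6250]
S = R + BᵀPB = [1] + [94.5625] = [95.5625]
BᵀPA = [28.4375 73.7500]
K = S⁻¹·BᵀPA = [0.2976 0.7717]
A−BK = [0.1073 0.6848; 0.6488 4.3859]
AᵀP(A−BK) = [0.1001 0.3035; 0.3035 1.0837]
P' = Q + AᵀP(A−BK) = [9.3501 -0.4465; -0.4465 3.3337]
tr(P') = 12.6838

12.6838


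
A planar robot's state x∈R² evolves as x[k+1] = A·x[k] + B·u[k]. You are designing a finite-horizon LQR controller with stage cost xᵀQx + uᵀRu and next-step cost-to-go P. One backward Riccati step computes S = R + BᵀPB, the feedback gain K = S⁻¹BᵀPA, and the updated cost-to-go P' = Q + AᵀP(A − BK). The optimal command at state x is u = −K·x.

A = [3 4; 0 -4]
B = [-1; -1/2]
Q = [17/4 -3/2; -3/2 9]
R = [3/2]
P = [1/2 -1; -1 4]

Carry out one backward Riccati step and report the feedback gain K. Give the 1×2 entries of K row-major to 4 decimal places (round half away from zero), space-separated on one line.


BᵀP = [0.0000 -1.0000]
S = R + BᵀPB = [3/2] + [0.5000] = [2.0000]
BᵀPA = [0.0000 4.0000]
K = S⁻¹·BᵀPA = [0.0000 2.0000]
A−BK = [3.0000 6.0000; 0.0000 -3.0000]
AᵀP(A−BK) = [4.5000 18.0000; 18.0000 96.0000]
P' = Q + AᵀP(A−BK) = [8.7500 16.5000; 16.5000 105.0000]
tr(P') = 113.7500

0.0000 2.0000


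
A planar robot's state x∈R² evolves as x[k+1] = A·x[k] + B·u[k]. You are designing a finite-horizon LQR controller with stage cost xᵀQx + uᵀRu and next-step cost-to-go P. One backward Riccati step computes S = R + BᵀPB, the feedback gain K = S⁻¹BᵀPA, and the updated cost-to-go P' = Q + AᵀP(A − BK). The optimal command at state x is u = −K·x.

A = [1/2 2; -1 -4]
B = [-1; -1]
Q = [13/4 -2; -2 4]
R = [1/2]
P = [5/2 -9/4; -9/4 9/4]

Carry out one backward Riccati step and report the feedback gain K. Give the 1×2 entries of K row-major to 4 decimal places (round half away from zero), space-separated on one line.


-0.1667 -0.6667

BᵀP = [-0.2500 0.0000]
S = R + BᵀPB = [1/2] + [0.2500] = [0.7500]
BᵀPA = [-0.1250 -0.5000]
K = S⁻¹·BᵀPA = [-0.1667 -0.6667]
A−BK = [0.3333 1.3333; -1.1667 -4.6667]
AᵀP(A−BK) = [5.1042 20.4167; 20.4167 81.6667]
P' = Q + AᵀP(A−BK) = [8.3542 18.4167; 18.4167 85.6667]
tr(P') = 94.0208


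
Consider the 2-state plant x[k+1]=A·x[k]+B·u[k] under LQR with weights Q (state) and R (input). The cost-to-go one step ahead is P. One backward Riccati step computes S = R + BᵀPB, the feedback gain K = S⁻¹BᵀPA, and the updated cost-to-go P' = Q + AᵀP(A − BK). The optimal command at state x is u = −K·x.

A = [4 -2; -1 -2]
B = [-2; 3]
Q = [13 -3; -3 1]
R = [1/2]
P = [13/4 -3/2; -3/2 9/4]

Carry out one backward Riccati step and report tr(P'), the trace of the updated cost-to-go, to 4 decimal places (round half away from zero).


34.3019

BᵀP = [-11.0000 9.7500]
S = R + BᵀPB = [1/2] + [51.2500] = [51.7500]
BᵀPA = [-53.7500 2.5000]
K = S⁻¹·BᵀPA = [-1.0386 0.0483]
A−BK = [1.9227 -1.9034; 2.1159 -2.1449]
AᵀP(A−BK) = [10.4227 -9.9034; -9.9034 9.8792]
P' = Q + AᵀP(A−BK) = [23.4227 -12.9034; -12.9034 10.8792]
tr(P') = 34.3019


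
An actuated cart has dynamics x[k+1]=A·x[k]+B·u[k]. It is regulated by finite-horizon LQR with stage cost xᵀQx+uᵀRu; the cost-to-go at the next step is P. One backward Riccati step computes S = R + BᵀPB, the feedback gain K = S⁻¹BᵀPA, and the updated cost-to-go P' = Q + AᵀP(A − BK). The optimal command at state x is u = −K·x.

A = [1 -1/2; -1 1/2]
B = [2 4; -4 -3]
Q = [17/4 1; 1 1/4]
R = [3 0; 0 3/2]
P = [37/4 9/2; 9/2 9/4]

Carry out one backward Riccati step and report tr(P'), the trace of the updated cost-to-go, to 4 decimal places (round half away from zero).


4.5839

BᵀP = [0.5000 0.0000; 23.5000 11.2500]
S = R + BᵀPB = [3 0; 0 3/2] + [1.0000 2.0000; 2.0000 60.2500] = [4.0000 2.0000; 2.0000 61.7500]
BᵀPA = [0.5000 -0.2500; 12.2500 -6.1250]
K = S⁻¹·BᵀPA = [0.0262 -0.0131; 0.1975 -0.0988]
A−BK = [0.1574 -0.0787; -0.3025 0.1512]
AᵀP(A−BK) = [0.0671 -0.0336; -0.0336 0.0168]
P' = Q + AᵀP(A−BK) = [4.3171 0.9664; 0.9664 0.2668]
tr(P') = 4.5839


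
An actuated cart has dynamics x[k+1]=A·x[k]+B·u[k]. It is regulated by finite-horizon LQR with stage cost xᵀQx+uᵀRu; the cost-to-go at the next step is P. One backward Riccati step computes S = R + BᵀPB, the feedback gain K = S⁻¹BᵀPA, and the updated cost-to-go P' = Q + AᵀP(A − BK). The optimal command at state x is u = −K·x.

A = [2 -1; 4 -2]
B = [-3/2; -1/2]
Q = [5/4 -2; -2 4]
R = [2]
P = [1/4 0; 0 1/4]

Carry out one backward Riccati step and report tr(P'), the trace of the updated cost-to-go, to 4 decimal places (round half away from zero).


10.7560

BᵀP = [-0.3750 -0.1250]
S = R + BᵀPB = [2] + [0.6250] = [2.6250]
BᵀPA = [-1.2500 0.6250]
K = S⁻¹·BᵀPA = [-0.4762 0.2381]
A−BK = [1.2857 -0.6429; 3.7619 -1.8810]
AᵀP(A−BK) = [4.4048 -2.2024; -2.2024 1.1012]
P' = Q + AᵀP(A−BK) = [5.6548 -4.2024; -4.2024 5.1012]
tr(P') = 10.7560


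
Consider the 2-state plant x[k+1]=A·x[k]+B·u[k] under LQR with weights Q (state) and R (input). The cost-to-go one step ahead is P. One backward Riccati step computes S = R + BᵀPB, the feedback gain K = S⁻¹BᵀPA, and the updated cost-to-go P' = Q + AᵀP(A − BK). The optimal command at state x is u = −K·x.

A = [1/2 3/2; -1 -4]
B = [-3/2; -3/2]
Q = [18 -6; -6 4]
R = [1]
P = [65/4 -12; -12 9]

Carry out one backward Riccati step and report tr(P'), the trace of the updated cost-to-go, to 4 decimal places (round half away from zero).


BᵀP = [-6.3750 4.5000]
S = R + BᵀPB = [1] + [2.8125] = [3.8125]
BᵀPA = [-7.6875 -27.5625]
K = S⁻¹·BᵀPA = [-2.0164 -7.2295]
A−BK = [-2.5246 -9.3443; -4.0246 -14.8443]
AᵀP(A−BK) = [9.5615 34.6107; 34.6107 125.2992]
P' = Q + AᵀP(A−BK) = [27.5615 28.6107; 28.6107 129.2992]
tr(P') = 156.8607

156.8607


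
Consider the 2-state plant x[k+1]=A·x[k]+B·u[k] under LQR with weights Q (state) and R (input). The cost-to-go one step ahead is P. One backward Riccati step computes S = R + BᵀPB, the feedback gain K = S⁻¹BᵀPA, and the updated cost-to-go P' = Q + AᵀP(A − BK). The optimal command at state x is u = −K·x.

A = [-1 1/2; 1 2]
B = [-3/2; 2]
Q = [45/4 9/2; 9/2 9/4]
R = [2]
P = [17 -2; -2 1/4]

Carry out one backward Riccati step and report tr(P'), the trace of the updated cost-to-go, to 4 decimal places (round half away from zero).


14.4214

BᵀP = [-29.5000 3.5000]
S = R + BᵀPB = [2] + [51.2500] = [53.2500]
BᵀPA = [33.0000 -7.7500]
K = S⁻¹·BᵀPA = [0.6197 -0.1455]
A−BK = [-0.0704 0.2817; -0.2394 2.2911]
AᵀP(A−BK) = [0.7993 -0.1972; -0.1972 0.1221]
P' = Q + AᵀP(A−BK) = [12.0493 4.3028; 4.3028 2.3721]
tr(P') = 14.4214


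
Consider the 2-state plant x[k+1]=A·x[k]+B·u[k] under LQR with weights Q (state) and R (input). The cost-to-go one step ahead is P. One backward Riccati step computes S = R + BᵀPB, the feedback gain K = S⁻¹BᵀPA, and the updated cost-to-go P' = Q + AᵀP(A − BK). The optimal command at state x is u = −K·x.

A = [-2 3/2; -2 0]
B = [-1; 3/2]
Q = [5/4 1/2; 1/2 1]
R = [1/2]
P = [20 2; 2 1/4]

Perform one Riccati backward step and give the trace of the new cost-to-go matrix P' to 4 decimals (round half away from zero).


BᵀP = [-17.0000 -1.6250]
S = R + BᵀPB = [1/2] + [14.5625] = [15.0625]
BᵀPA = [37.2500 -25.5000]
K = S⁻¹·BᵀPA = [2.4730 -1.6929]
A−BK = [0.4730 -0.1929; -5.7095 2.5394]
AᵀP(A−BK) = [4.8797 -2.9378; -2.9378 1.8299]
P' = Q + AᵀP(A−BK) = [6.1297 -2.4378; -2.4378 2.8299]
tr(P') = 8.9595

8.9595


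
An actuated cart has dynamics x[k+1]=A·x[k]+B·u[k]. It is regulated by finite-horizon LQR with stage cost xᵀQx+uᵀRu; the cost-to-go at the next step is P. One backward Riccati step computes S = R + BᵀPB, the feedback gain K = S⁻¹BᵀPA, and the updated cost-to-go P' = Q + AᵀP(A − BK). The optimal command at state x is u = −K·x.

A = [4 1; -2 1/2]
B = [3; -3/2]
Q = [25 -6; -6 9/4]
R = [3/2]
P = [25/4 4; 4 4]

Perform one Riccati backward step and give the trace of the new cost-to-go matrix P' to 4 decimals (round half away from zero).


BᵀP = [12.7500 6.0000]
S = R + BᵀPB = [3/2] + [29.2500] = [30.7500]
BᵀPA = [39.0000 15.7500]
K = S⁻¹·BᵀPA = [1.2683 0.5122]
A−BK = [0.1951 -0.5366; -0.0976 1.2683]
AᵀP(A−BK) = [2.5366 1.0244; 1.0244 3.1829]
P' = Q + AᵀP(A−BK) = [27.5366 -4.9756; -4.9756 5.4329]
tr(P') = 32.9695

32.9695


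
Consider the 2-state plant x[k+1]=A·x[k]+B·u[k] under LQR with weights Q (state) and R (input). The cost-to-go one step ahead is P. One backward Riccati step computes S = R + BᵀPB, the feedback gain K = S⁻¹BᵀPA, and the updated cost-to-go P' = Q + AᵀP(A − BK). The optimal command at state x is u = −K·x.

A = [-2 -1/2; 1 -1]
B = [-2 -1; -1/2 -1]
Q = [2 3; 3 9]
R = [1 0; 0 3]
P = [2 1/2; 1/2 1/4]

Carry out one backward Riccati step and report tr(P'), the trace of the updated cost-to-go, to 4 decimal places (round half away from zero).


11.9959

BᵀP = [-4.2500 -1.1250; -2.5000 -0.7500]
S = R + BᵀPB = [1 0; 0 3] + [9.0625 5.3750; 5.3750 3.2500] = [10.0625 5.3750; 5.3750 6.2500]
BᵀPA = [7.3750 3.2500; 4.2500 2.0000]
K = S⁻¹·BᵀPA = [0.6838 0.2813; 0.0919 0.0781]
A−BK = [-0.5404 0.1406; 1.4338 -0.7813]
AᵀP(A−BK) = [0.8162 0.0938; 0.0938 0.1797]
P' = Q + AᵀP(A−BK) = [2.8162 3.0938; 3.0938 9.1797]
tr(P') = 11.9959


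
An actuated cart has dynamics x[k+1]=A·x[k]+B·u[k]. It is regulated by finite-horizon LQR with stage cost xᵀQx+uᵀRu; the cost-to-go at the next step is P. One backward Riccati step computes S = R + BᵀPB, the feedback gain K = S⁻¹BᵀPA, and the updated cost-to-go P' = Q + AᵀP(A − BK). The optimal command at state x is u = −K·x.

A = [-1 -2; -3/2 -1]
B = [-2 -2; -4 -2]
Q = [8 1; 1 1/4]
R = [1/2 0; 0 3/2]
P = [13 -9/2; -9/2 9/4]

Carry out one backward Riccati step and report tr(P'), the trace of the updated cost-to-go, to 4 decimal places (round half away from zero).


BᵀP = [-8.0000 0.0000; -17.0000 4.5000]
S = R + BᵀPB = [1/2 0; 0 3/2] + [16.0000 16.0000; 16.0000 25.0000] = [16.5000 16.0000; 16.0000 26.5000]
BᵀPA = [8.0000 16.0000; 10.2500 29.5000]
K = S⁻¹·BᵀPA = [0.2648 -0.2648; 0.2269 1.2731]
A−BK = [-0.0166 0.0166; 0.0131 0.4869]
AᵀP(A−BK) = [0.1182 0.4443; 0.4443 2.9307]
P' = Q + AᵀP(A−BK) = [8.1182 1.4443; 1.4443 3.1807]
tr(P') = 11.2989

11.2989


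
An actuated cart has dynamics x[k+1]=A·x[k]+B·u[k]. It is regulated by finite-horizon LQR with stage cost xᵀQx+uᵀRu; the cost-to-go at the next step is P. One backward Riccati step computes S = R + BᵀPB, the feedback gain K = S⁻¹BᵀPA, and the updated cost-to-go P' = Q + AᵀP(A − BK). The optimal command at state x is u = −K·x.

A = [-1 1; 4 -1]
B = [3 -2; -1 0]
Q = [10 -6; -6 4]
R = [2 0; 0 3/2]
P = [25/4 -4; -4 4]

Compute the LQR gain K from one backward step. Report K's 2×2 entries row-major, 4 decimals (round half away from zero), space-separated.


BᵀP = [22.7500 -16.0000; -12.5000 8.0000]
S = R + BᵀPB = [2 0; 0 3/2] + [84.2500 -45.5000; -45.5000 25.0000] = [86.2500 -45.5000; -45.5000 26.5000]
BᵀPA = [-86.7500 38.7500; 44.5000 -20.5000]
K = S⁻¹·BᵀPA = [-1.2728 0.4370; -0.5061 -0.0232]
A−BK = [1.8062 -0.3575; 2.7272 -0.5630]
AᵀP(A−BK) = [14.3575 -3.3047; -3.3047 0.8392]
P' = Q + AᵀP(A−BK) = [24.3575 -9.3047; -9.3047 4.8392]
tr(P') = 29.1967

-1.2728 0.4370 -0.5061 -0.0232


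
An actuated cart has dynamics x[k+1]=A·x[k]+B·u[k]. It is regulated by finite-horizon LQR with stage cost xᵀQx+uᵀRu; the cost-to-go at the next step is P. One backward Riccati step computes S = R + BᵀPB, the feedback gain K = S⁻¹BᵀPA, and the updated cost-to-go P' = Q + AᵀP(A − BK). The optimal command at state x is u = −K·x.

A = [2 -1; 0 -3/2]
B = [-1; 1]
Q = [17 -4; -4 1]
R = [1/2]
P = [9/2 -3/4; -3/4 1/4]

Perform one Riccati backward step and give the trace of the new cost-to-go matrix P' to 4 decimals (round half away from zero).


BᵀP = [-5.2500 1.0000]
S = R + BᵀPB = [1/2] + [6.2500] = [6.7500]
BᵀPA = [-10.5000 3.7500]
K = S⁻¹·BᵀPA = [-1.5556 0.5556]
A−BK = [0.4444 -0.4444; 1.5556 -2.0556]
AᵀP(A−BK) = [1.6667 -0.9167; -0.9167 0.7292]
P' = Q + AᵀP(A−BK) = [18.6667 -4.9167; -4.9167 1.7292]
tr(P') = 20.3958

20.3958


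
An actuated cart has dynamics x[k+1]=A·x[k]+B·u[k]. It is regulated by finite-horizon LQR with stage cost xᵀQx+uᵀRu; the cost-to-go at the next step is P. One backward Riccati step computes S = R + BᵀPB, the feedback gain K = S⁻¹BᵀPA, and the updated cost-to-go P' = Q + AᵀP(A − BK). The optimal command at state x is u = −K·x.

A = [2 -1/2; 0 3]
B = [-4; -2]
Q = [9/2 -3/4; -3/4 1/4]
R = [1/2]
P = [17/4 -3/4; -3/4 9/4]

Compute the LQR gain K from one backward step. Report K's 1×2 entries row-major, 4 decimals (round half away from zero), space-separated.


-0.4733 0.0496

BᵀP = [-15.5000 -1.5000]
S = R + BᵀPB = [1/2] + [65.0000] = [65.5000]
BᵀPA = [-31.0000 3.2500]
K = S⁻¹·BᵀPA = [-0.4733 0.0496]
A−BK = [0.1069 -0.3015; -0.9466 3.0992]
AᵀP(A−BK) = [2.3282 -7.2118; -7.2118 23.4012]
P' = Q + AᵀP(A−BK) = [6.8282 -7.9618; -7.9618 23.6512]
tr(P') = 30.4795


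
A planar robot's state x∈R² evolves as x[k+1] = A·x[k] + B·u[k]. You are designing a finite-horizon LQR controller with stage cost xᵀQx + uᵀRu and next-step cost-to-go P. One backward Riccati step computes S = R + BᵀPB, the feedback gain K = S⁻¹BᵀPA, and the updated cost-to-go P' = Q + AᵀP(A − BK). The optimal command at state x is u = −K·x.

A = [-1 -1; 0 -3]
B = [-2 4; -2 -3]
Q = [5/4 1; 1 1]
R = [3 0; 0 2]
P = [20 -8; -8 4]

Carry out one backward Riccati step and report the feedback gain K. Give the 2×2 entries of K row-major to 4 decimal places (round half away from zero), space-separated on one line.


BᵀP = [-24.0000 8.0000; 104.0000 -44.0000]
S = R + BᵀPB = [3 0; 0 2] + [32.0000 -120.0000; -120.0000 548.0000] = [35.0000 -120.0000; -120.0000 550.0000]
BᵀPA = [24.0000 0.0000; -104.0000 28.0000]
K = S⁻¹·BᵀPA = [0.1485 0.6928; -0.1567 0.2021]
A−BK = [-0.0763 -0.4227; -0.1732 -1.0082]
AᵀP(A−BK) = [0.1402 0.3876; 0.3876 2.3423]
P' = Q + AᵀP(A−BK) = [1.3902 1.3876; 1.3876 3.3423]
tr(P') = 4.7325

0.1485 0.6928 -0.1567 0.2021


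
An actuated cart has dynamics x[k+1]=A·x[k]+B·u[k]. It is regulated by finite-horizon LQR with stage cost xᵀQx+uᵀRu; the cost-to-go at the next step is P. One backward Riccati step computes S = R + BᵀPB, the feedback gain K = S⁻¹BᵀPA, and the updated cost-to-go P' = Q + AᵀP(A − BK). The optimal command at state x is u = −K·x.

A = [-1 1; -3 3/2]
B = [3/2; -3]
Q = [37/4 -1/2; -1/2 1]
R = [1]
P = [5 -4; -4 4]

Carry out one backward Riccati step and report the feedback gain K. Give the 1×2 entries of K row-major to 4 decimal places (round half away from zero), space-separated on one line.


BᵀP = [19.5000 -18.0000]
S = R + BᵀPB = [1] + [83.2500] = [84.2500]
BᵀPA = [34.5000 -7.5000]
K = S⁻¹·BᵀPA = [0.4095 -0.0890]
A−BK = [-1.6142 1.1335; -1.7715 1.2329]
AᵀP(A−BK) = [2.8724 -1.9288; -1.9288 1.3323]
P' = Q + AᵀP(A−BK) = [12.1224 -2.4288; -2.4288 2.3323]
tr(P') = 14.4547

0.4095 -0.0890


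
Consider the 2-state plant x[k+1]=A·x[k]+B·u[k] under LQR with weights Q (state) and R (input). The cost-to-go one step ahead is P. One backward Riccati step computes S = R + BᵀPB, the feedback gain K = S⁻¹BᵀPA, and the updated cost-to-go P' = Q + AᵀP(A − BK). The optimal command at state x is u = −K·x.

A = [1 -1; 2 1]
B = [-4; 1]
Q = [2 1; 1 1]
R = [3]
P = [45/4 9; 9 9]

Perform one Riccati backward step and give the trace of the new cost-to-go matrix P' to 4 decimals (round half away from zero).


20.3250

BᵀP = [-36.0000 -27.0000]
S = R + BᵀPB = [3] + [117.0000] = [120.0000]
BᵀPA = [-90.0000 9.0000]
K = S⁻¹·BᵀPA = [-0.7500 0.0750]
A−BK = [-2.0000 -0.7000; 2.7500 0.9250]
AᵀP(A−BK) = [15.7500 4.5000; 4.5000 1.5750]
P' = Q + AᵀP(A−BK) = [17.7500 5.5000; 5.5000 2.5750]
tr(P') = 20.3250


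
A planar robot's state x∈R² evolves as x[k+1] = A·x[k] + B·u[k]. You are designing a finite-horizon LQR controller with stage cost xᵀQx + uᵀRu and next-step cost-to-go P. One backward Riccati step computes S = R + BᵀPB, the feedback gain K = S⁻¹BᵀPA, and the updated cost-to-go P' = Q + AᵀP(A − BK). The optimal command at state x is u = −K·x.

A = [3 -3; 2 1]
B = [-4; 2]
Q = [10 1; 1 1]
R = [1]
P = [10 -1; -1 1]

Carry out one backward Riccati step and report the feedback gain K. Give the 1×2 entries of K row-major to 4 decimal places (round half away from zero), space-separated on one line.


-0.6298 0.7293

BᵀP = [-42.0000 6.0000]
S = R + BᵀPB = [1] + [180.0000] = [181.0000]
BᵀPA = [-114.0000 132.0000]
K = S⁻¹·BᵀPA = [-0.6298 0.7293]
A−BK = [0.4807 -0.0829; 3.2597 -0.4586]
AᵀP(A−BK) = [10.1989 -1.8619; -1.8619 0.7348]
P' = Q + AᵀP(A−BK) = [20.1989 -0.8619; -0.8619 1.7348]
tr(P') = 21.9337


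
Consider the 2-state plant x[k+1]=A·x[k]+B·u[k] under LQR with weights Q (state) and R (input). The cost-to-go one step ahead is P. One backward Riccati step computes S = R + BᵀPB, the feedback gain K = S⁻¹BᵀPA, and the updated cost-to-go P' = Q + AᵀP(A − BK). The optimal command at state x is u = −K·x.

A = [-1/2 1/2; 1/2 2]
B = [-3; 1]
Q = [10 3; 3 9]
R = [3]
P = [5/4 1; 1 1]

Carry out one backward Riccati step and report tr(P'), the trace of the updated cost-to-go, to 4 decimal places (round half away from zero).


22.2365

BᵀP = [-2.7500 -2.0000]
S = R + BᵀPB = [3] + [6.2500] = [9.2500]
BᵀPA = [0.3750 -5.3750]
K = S⁻¹·BᵀPA = [0.0405 -0.5811]
A−BK = [-0.3784 -1.2432; 0.4595 2.5811]
AᵀP(A−BK) = [0.0473 0.1554; 0.1554 3.1892]
P' = Q + AᵀP(A−BK) = [10.0473 3.1554; 3.1554 12.1892]
tr(P') = 22.2365


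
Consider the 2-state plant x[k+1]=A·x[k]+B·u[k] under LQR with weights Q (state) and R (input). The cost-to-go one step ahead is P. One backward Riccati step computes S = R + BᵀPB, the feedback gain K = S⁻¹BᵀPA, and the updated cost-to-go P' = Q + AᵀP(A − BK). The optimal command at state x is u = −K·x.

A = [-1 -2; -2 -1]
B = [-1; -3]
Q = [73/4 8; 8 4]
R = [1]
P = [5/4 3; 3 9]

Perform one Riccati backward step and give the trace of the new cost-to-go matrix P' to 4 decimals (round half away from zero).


BᵀP = [-10.2500 -30.0000]
S = R + BᵀPB = [1] + [100.2500] = [101.2500]
BᵀPA = [70.2500 50.5000]
K = S⁻¹·BᵀPA = [0.6938 0.4988]
A−BK = [-0.3062 -1.5012; 0.0815 0.4963]
AᵀP(A−BK) = [0.5086 0.4617; 0.4617 0.8123]
P' = Q + AᵀP(A−BK) = [18.7586 8.4617; 8.4617 4.8123]
tr(P') = 23.5710

23.5710


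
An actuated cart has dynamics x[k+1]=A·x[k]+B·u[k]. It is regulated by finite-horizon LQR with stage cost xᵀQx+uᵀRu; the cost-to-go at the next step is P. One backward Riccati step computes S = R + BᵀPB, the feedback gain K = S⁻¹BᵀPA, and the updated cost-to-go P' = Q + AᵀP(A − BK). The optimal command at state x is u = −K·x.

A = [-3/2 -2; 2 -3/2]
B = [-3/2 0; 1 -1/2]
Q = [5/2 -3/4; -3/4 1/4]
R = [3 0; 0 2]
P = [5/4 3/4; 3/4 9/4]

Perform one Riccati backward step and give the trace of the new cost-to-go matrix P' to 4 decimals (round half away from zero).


18.7468

BᵀP = [-1.1250 1.1250; -0.3750 -1.1250]
S = R + BᵀPB = [3 0; 0 2] + [2.8125 -0.5625; -0.5625 0.5625] = [5.8125 -0.5625; -0.5625 2.5625]
BᵀPA = [3.9375 0.5625; -1.6875 2.4375]
K = S⁻¹·BᵀPA = [0.6270 0.1929; -0.5209 0.9936]
A−BK = [-0.5595 -1.7106; 1.1125 -1.1961]
AᵀP(A−BK) = [3.9646 -3.3955; -3.3955 12.0322]
P' = Q + AᵀP(A−BK) = [6.4646 -4.1455; -4.1455 12.2822]
tr(P') = 18.7468


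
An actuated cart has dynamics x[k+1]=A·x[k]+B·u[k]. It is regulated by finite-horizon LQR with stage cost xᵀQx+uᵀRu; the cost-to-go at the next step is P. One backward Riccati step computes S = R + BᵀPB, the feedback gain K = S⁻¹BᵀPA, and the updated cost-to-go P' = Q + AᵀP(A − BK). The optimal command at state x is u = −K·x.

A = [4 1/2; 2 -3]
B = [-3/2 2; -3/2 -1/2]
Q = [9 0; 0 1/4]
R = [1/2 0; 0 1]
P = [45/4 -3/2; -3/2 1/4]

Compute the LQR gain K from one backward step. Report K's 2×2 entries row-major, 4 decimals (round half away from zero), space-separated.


BᵀP = [-14.6250 1.8750; 23.2500 -3.1250]
S = R + BᵀPB = [1/2 0; 0 1] + [19.1250 -30.1875; -30.1875 48.0625] = [19.6250 -30.1875; -30.1875 49.0625]
BᵀPA = [-54.7500 -12.9375; 86.7500 21.0000]
K = S⁻¹·BᵀPA = [-1.3072 -0.0157; 0.9639 0.4184]
A−BK = [0.1115 -0.3603; 0.5212 -2.8143]
AᵀP(A−BK) = [1.8168 0.3472; 0.3472 0.5737]
P' = Q + AᵀP(A−BK) = [10.8168 0.3472; 0.3472 0.8237]
tr(P') = 11.6405

-1.3072 -0.0157 0.9639 0.4184


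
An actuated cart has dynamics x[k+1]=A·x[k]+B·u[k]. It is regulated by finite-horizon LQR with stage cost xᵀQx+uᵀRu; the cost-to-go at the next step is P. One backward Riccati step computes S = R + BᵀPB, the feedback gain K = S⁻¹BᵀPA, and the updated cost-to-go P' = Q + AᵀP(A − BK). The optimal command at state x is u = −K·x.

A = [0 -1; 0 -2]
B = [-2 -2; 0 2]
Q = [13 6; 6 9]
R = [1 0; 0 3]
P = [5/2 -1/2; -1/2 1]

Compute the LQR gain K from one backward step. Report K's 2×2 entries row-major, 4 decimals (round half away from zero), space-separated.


0.0000 0.7241 0.0000 -0.4138

BᵀP = [-5.0000 1.0000; -6.0000 3.0000]
S = R + BᵀPB = [1 0; 0 3] + [10.0000 12.0000; 12.0000 18.0000] = [11.0000 12.0000; 12.0000 21.0000]
BᵀPA = [0.0000 3.0000; 0.0000 0.0000]
K = S⁻¹·BᵀPA = [0.0000 0.7241; 0.0000 -0.4138]
A−BK = [0.0000 -0.3793; 0.0000 -1.1724]
AᵀP(A−BK) = [0.0000 0.0000; 0.0000 2.3276]
P' = Q + AᵀP(A−BK) = [13.0000 6.0000; 6.0000 11.3276]
tr(P') = 24.3276


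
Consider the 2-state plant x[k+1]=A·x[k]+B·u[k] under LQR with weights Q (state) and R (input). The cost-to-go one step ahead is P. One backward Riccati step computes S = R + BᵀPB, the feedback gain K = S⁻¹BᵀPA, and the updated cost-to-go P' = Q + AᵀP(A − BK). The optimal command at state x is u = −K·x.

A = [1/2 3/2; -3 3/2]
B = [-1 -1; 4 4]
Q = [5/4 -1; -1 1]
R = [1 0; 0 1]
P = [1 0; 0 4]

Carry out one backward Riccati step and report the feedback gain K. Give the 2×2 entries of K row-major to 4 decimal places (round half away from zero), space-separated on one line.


-0.3702 0.1718 -0.3702 0.1718

BᵀP = [-1.0000 16.0000; -1.0000 16.0000]
S = R + BᵀPB = [1 0; 0 1] + [65.0000 65.0000; 65.0000 65.0000] = [66.0000 65.0000; 65.0000 66.0000]
BᵀPA = [-48.5000 22.5000; -48.5000 22.5000]
K = S⁻¹·BᵀPA = [-0.3702 0.1718; -0.3702 0.1718]
A−BK = [-0.2405 1.8435; -0.0382 0.1260]
AᵀP(A−BK) = [0.3378 -0.5897; -0.5897 3.5210]
P' = Q + AᵀP(A−BK) = [1.5878 -1.5897; -1.5897 4.5210]
tr(P') = 6.1088


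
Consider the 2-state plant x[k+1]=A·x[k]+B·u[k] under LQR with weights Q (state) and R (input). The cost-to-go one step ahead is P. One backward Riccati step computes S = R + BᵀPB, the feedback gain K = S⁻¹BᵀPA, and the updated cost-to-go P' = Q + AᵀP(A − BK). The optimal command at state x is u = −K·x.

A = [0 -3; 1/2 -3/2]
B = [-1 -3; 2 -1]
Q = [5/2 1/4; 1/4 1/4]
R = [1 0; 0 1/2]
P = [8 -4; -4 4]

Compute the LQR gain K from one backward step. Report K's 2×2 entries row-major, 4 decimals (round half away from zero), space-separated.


BᵀP = [-16.0000 12.0000; -20.0000 8.0000]
S = R + BᵀPB = [1 0; 0 1/2] + [40.0000 36.0000; 36.0000 52.0000] = [41.0000 36.0000; 36.0000 52.5000]
BᵀPA = [6.0000 30.0000; 4.0000 48.0000]
K = S⁻¹·BᵀPA = [0.1996 -0.1786; -0.0607 1.0368]
A−BK = [0.0175 -0.0683; 0.0400 -0.1060]
AᵀP(A−BK) = [0.0450 -0.0753; -0.0753 0.5937]
P' = Q + AᵀP(A−BK) = [2.5450 0.1747; 0.1747 0.8437]
tr(P') = 3.3886

0.1996 -0.1786 -0.0607 1.0368


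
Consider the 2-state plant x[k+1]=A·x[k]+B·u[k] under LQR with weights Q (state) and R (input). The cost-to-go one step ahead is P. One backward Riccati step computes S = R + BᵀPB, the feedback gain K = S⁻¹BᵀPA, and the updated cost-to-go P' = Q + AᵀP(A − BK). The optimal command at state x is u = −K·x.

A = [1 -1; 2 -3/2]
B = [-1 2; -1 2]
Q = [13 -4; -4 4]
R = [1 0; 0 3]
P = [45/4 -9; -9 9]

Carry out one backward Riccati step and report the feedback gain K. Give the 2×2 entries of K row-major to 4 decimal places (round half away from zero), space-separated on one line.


BᵀP = [-2.2500 0.0000; 4.5000 0.0000]
S = R + BᵀPB = [1 0; 0 3] + [2.2500 -4.5000; -4.5000 9.0000] = [3.2500 -4.5000; -4.5000 12.0000]
BᵀPA = [-2.2500 2.2500; 4.5000 -4.5000]
K = S⁻¹·BᵀPA = [-0.3600 0.3600; 0.2400 -0.2400]
A−BK = [0.1600 -0.1600; 1.1600 -0.6600]
AᵀP(A−BK) = [9.3600 -4.8600; -4.8600 2.6100]
P' = Q + AᵀP(A−BK) = [22.3600 -8.8600; -8.8600 6.6100]
tr(P') = 28.9700

-0.3600 0.3600 0.2400 -0.2400


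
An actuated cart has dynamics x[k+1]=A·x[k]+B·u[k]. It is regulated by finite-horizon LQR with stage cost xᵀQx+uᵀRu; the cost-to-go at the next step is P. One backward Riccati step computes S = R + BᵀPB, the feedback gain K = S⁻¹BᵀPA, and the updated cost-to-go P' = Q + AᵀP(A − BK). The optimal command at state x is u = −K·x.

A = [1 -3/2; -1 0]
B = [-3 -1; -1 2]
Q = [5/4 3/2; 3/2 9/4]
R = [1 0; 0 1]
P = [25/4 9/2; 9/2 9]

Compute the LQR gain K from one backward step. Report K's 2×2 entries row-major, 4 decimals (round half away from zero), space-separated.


-0.1343 0.4203 -0.5415 0.1987

BᵀP = [-23.2500 -22.5000; 2.7500 13.5000]
S = R + BᵀPB = [1 0; 0 1] + [92.2500 -21.7500; -21.7500 24.2500] = [93.2500 -21.7500; -21.7500 25.2500]
BᵀPA = [-0.7500 34.8750; -10.7500 -4.1250]
K = S⁻¹·BᵀPA = [-0.1343 0.4203; -0.5415 0.1987]
A−BK = [0.0555 -0.0403; -0.0514 0.0229]
AᵀP(A−BK) = [0.3286 -0.1736; -0.1736 0.2227]
P' = Q + AᵀP(A−BK) = [1.5786 1.3264; 1.3264 2.4727]
tr(P') = 4.0513


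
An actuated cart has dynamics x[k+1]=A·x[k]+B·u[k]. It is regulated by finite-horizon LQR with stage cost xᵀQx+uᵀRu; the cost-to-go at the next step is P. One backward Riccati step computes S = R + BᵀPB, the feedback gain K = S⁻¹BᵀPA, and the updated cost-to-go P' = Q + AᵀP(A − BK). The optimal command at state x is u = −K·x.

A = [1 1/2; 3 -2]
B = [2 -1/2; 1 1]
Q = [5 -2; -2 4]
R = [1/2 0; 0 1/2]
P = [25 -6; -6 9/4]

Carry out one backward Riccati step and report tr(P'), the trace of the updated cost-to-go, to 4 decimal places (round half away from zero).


12.0781

BᵀP = [44.0000 -9.7500; -18.5000 5.2500]
S = R + BᵀPB = [1/2 0; 0 1/2] + [78.2500 -31.7500; -31.7500 14.5000] = [78.7500 -31.7500; -31.7500 15.0000]
BᵀPA = [14.7500 41.5000; -2.7500 -19.7500]
K = S⁻¹·BᵀPA = [0.7734 -0.0263; 1.4536 -1.3724]
A−BK = [0.1801 -0.1335; 0.7730 -0.6012]
AᵀP(A−BK) = [1.8403 -1.3856; -1.3856 1.2378]
P' = Q + AᵀP(A−BK) = [6.8403 -3.3856; -3.3856 5.2378]
tr(P') = 12.0781


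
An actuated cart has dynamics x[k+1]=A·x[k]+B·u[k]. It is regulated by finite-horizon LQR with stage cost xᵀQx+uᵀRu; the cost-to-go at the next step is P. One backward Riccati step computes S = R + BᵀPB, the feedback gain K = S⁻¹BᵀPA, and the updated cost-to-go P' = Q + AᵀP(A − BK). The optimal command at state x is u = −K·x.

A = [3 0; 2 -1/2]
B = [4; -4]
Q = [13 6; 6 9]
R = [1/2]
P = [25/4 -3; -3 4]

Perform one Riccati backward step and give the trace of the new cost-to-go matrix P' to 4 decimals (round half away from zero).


46.8853

BᵀP = [37.0000 -28.0000]
S = R + BᵀPB = [1/2] + [260.0000] = [260.5000]
BᵀPA = [55.0000 14.0000]
K = S⁻¹·BᵀPA = [0.2111 0.0537]
A−BK = [2.1555 -0.2150; 2.8445 -0.2850]
AᵀP(A−BK) = [24.6377 -2.4559; -2.4559 0.2476]
P' = Q + AᵀP(A−BK) = [37.6377 3.5441; 3.5441 9.2476]
tr(P') = 46.8853


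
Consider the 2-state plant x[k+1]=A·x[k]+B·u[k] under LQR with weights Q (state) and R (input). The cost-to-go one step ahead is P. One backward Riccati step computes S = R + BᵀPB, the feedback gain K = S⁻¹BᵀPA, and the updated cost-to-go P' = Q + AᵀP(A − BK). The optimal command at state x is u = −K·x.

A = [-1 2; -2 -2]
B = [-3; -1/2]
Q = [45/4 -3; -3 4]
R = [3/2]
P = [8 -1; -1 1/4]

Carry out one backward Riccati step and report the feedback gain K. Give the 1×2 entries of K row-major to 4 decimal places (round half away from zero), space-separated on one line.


0.2516 -0.7476

BᵀP = [-23.5000 2.8750]
S = R + BᵀPB = [3/2] + [69.0625] = [70.5625]
BᵀPA = [17.7500 -52.7500]
K = S⁻¹·BᵀPA = [0.2516 -0.7476]
A−BK = [-0.2453 -0.2427; -1.8742 -2.3738]
AᵀP(A−BK) = [0.5350 0.2693; 0.2693 1.5660]
P' = Q + AᵀP(A−BK) = [11.7850 -2.7307; -2.7307 5.5660]
tr(P') = 17.3510


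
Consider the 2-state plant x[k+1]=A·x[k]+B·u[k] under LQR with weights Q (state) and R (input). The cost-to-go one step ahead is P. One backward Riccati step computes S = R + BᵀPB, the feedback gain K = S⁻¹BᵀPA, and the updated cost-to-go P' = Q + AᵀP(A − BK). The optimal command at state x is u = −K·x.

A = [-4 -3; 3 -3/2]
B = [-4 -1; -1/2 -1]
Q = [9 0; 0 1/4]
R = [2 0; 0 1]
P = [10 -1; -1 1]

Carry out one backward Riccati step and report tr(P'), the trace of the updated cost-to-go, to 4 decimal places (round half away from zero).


21.1915

BᵀP = [-39.5000 3.5000; -9.0000 0.0000]
S = R + BᵀPB = [2 0; 0 1] + [156.2500 36.0000; 36.0000 9.0000] = [158.2500 36.0000; 36.0000 10.0000]
BᵀPA = [168.5000 113.2500; 36.0000 27.0000]
K = S⁻¹·BᵀPA = [1.3578 0.5602; -1.2880 0.6832]
A−BK = [0.1431 -0.0759; 2.3909 -0.5366]
AᵀP(A−BK) = [10.5829 -0.4921; -0.4921 1.3586]
P' = Q + AᵀP(A−BK) = [19.5829 -0.4921; -0.4921 1.6086]
tr(P') = 21.1915


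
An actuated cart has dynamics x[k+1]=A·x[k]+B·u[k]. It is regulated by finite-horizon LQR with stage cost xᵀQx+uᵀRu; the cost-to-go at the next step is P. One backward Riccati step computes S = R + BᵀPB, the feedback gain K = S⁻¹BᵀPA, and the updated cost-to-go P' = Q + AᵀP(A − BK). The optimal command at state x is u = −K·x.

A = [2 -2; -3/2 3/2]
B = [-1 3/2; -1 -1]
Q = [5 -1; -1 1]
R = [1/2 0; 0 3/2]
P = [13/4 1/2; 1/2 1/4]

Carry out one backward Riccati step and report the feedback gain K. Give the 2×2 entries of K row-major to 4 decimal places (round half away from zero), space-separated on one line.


BᵀP = [-3.7500 -0.7500; 4.3750 0.5000]
S = R + BᵀPB = [1/2 0; 0 3/2] + [4.5000 -4.8750; -4.8750 6.0625] = [5.0000 -4.8750; -4.8750 7.5625]
BᵀPA = [-6.3750 6.3750; 8.0000 -8.0000]
K = S⁻¹·BᵀPA = [-0.6557 0.6557; 0.6352 -0.6352]
A−BK = [0.3915 -0.3915; -1.5206 1.5206]
AᵀP(A−BK) = [1.3010 -1.3010; -1.3010 1.3010]
P' = Q + AᵀP(A−BK) = [6.3010 -2.3010; -2.3010 2.3010]
tr(P') = 8.6021

-0.6557 0.6557 0.6352 -0.6352


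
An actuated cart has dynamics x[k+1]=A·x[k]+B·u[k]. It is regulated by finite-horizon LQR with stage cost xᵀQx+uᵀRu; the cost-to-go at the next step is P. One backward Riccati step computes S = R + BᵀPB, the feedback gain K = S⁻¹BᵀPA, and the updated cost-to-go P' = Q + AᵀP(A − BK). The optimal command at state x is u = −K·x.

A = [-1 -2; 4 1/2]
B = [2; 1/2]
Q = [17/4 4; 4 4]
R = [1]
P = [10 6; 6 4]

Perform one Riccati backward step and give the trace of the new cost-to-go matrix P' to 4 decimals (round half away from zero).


14.9167

BᵀP = [23.0000 14.0000]
S = R + BᵀPB = [1] + [53.0000] = [54.0000]
BᵀPA = [33.0000 -39.0000]
K = S⁻¹·BᵀPA = [0.6111 -0.7222]
A−BK = [-2.2222 -0.5556; 3.6944 0.8611]
AᵀP(A−BK) = [5.8333 0.8333; 0.8333 0.8333]
P' = Q + AᵀP(A−BK) = [10.0833 4.8333; 4.8333 4.8333]
tr(P') = 14.9167
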